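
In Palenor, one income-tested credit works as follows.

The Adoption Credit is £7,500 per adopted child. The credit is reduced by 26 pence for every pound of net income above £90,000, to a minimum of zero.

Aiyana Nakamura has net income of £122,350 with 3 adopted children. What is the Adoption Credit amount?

£14,089

Adoption Credit: base = 3 × £7,500 = £22,500. 26% of the £32,350 excess over £90,000 is £8,411; credit = £22,500 − £8,411 = £14,089.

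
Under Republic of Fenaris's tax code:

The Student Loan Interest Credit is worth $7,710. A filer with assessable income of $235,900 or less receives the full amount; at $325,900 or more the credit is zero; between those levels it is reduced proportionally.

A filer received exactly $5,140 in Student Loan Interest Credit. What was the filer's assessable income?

$265,900

$5,140 is 5,140/7,710 of the full $7,710, so 2,570/7,710 of the $90,000 range has been used: income = $235,900 + $90,000 × 2,570/7,710 = $265,900.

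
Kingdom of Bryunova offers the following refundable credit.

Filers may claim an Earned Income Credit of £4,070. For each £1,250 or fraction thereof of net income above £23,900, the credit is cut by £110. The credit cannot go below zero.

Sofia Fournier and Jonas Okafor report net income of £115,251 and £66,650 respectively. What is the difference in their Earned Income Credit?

£220

Sofia (£115,251): Earned Income Credit: income exceeds £23,900 by £91,351 → 74 increments × £110 = £8,140 ≥ base, so the credit is £0.
Jonas (£66,650): Earned Income Credit: income exceeds £23,900 by £42,750, which is 35 full-or-partial £1,250 increments; reduction = 35 × £110 = £3,850, leaving £220.
Difference: |£0 − £220| = £220.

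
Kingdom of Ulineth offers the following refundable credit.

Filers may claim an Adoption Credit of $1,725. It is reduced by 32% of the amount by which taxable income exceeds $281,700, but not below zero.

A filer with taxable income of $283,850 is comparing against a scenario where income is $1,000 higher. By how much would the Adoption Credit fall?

At $283,850 — 32% of the $2,150 excess over $281,700 is $688; credit = $1,725 − $688 = $1,037.
At $284,850 — 32% of the $3,150 excess over $281,700 is $1,008; credit = $1,725 − $1,008 = $717.
Lost: $1,037 − $717 = $320.

$320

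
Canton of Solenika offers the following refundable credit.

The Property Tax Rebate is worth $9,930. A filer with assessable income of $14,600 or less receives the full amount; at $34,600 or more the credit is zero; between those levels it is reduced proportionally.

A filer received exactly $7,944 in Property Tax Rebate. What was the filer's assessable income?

$7,944 is 7,944/9,930 of the full $9,930, so 1,986/9,930 of the $20,000 range has been used: income = $14,600 + $20,000 × 1,986/9,930 = $18,600.

$18,600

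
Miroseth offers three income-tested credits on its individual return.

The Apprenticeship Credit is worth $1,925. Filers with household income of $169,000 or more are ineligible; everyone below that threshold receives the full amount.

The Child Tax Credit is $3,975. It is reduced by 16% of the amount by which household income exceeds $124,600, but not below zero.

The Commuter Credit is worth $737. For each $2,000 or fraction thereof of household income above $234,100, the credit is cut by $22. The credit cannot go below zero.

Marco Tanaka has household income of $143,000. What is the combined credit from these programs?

$3,693

Apprenticeship Credit: $143,000 is below the $169,000 cutoff, so the full $1,925 applies.
Child Tax Credit: 16% of the $18,400 excess over $124,600 is $2,944; credit = $3,975 − $2,944 = $1,031.
Commuter Credit: $143,000 is at or below the $234,100 threshold, so the full $737 applies.
Total: $1,925 + $1,031 + $737 = $3,693.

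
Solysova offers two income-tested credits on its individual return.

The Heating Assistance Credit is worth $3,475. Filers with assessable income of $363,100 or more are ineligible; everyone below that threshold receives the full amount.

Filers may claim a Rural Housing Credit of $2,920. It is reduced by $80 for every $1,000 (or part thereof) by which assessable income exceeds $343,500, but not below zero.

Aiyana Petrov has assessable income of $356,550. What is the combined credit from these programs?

Heating Assistance Credit: $356,550 is below the $363,100 cutoff, so the full $3,475 applies.
Rural Housing Credit: income exceeds $343,500 by $13,050, which is 14 full-or-partial $1,000 increments; reduction = 14 × $80 = $1,120, leaving $1,800.
Total: $3,475 + $1,800 = $5,275.

$5,275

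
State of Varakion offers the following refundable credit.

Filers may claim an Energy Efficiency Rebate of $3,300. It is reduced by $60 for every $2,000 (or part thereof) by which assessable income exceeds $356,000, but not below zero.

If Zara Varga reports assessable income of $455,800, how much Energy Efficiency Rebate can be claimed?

Energy Efficiency Rebate: income exceeds $356,000 by $99,800, which is 50 full-or-partial $2,000 increments; reduction = 50 × $60 = $3,000, leaving $300.

$300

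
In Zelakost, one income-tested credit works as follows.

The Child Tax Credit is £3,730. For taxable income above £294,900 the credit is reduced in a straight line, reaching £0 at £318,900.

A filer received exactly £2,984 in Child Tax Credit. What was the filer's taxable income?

£299,700

£2,984 is 2,984/3,730 of the full £3,730, so 746/3,730 of the £24,000 range has been used: income = £294,900 + £24,000 × 746/3,730 = £299,700.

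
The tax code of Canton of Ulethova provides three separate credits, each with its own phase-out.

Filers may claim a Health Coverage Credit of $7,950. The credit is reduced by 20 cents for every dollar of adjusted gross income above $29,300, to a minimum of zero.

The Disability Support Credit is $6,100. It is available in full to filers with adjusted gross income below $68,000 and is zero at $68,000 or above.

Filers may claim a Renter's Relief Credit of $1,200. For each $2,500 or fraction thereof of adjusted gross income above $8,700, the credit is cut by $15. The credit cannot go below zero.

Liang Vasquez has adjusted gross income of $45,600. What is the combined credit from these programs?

$11,765

Health Coverage Credit: 20% of the $16,300 excess over $29,300 is $3,260; credit = $7,950 − $3,260 = $4,690.
Disability Support Credit: $45,600 is below the $68,000 cutoff, so the full $6,100 applies.
Renter's Relief Credit: income exceeds $8,700 by $36,900, which is 15 full-or-partial $2,500 increments; reduction = 15 × $15 = $225, leaving $975.
Total: $4,690 + $6,100 + $975 = $11,765.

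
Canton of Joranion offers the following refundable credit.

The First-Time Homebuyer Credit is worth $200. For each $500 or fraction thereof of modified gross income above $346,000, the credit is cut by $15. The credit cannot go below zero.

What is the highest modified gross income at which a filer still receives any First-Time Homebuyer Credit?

$352,500

After 13 increments the reduction is 13 × $15 = $195, leaving $5; one more increment wipes it out. Increment 13 ends at excess 13 × $500 = $6,500, so the highest qualifying income is $346,000 + $6,500 = $352,500.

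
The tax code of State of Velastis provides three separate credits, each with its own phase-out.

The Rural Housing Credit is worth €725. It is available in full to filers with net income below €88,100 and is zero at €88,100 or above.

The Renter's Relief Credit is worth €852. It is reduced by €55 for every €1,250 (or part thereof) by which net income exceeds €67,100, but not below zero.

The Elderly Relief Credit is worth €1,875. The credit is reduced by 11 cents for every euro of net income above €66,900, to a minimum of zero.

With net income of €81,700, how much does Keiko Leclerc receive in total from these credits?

€1,164

Rural Housing Credit: €81,700 is below the €88,100 cutoff, so the full €725 applies.
Renter's Relief Credit: income exceeds €67,100 by €14,600, which is 12 full-or-partial €1,250 increments; reduction = 12 × €55 = €660, leaving €192.
Elderly Relief Credit: 11% of the €14,800 excess over €66,900 is €1,628; credit = €1,875 − €1,628 = €247.
Total: €725 + €192 + €247 = €1,164.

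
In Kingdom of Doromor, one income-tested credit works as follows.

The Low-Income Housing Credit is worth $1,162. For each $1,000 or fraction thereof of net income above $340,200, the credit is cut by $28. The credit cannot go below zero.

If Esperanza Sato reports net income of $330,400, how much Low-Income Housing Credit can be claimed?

$1,162

Low-Income Housing Credit: $330,400 is at or below the $340,200 threshold, so the full $1,162 applies.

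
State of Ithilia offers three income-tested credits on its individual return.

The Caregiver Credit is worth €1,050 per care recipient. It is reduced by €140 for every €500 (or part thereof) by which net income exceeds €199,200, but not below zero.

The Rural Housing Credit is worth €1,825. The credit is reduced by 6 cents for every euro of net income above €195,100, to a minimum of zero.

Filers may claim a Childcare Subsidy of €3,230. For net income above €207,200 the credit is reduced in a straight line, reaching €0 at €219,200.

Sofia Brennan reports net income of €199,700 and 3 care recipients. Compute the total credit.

Caregiver Credit: base = 3 × €1,050 = €3,150. income exceeds €199,200 by €500, which is 1 full-or-partial €500 increment; reduction = 1 × €140 = €140, leaving €3,010.
Rural Housing Credit: 6% of the €4,600 excess over €195,100 is €276; credit = €1,825 − €276 = €1,549.
Childcare Subsidy: €199,700 is at or below the €207,200 threshold, so the full €3,230 applies.
Total: €3,010 + €1,549 + €3,230 = €7,789.

€7,789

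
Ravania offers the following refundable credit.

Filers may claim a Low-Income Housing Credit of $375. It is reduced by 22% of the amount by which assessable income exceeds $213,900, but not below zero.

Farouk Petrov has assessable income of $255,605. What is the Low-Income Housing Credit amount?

$0

Low-Income Housing Credit: 22% of the $41,705 excess over $213,900 is $9,175.10 ≥ base, so the credit is $0.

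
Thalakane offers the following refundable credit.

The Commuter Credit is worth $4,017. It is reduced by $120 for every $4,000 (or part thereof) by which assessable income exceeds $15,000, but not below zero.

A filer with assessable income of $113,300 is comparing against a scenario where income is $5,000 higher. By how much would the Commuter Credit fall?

At $113,300 — income exceeds $15,000 by $98,300, which is 25 full-or-partial $4,000 increments; reduction = 25 × $120 = $3,000, leaving $1,017.
At $118,300 — income exceeds $15,000 by $103,300, which is 26 full-or-partial $4,000 increments; reduction = 26 × $120 = $3,120, leaving $897.
Lost: $1,017 − $897 = $120.

$120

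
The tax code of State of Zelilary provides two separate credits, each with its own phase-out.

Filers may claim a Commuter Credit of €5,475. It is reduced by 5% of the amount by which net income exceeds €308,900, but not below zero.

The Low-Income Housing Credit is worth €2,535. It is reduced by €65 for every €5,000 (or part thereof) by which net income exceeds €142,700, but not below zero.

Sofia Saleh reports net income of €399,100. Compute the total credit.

Commuter Credit: 5% of the €90,200 excess over €308,900 is €4,510; credit = €5,475 − €4,510 = €965.
Low-Income Housing Credit: income exceeds €142,700 by €256,400 → 52 increments × €65 = €3,380 ≥ base, so the credit is €0.
Total: €965 + €0 = €965.

€965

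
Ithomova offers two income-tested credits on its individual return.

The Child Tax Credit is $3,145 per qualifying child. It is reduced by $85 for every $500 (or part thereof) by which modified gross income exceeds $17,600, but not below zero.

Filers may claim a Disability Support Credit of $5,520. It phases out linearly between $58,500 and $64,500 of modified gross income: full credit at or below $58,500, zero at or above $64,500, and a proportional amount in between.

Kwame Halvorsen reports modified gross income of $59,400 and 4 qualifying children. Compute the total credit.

Child Tax Credit: base = 4 × $3,145 = $12,580. income exceeds $17,600 by $41,800, which is 84 full-or-partial $500 increments; reduction = 84 × $85 = $7,140, leaving $5,440.
Disability Support Credit: $59,400 is $900 into a $6,000 phase-out range, leaving 5,100/6,000 of the credit: $5,520 × 5,100/6,000 = $4,692.
Total: $5,440 + $4,692 = $10,132.

$10,132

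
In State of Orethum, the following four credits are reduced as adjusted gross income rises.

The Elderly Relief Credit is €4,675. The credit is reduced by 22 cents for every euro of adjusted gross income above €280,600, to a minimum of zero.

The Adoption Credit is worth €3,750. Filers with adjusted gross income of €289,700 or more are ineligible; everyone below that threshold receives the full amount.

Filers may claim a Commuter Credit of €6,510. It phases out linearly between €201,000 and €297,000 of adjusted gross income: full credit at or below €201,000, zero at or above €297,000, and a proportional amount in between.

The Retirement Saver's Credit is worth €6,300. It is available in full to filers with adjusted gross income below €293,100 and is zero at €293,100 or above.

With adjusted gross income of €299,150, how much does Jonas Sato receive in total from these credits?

€594

Elderly Relief Credit: 22% of the €18,550 excess over €280,600 is €4,081; credit = €4,675 − €4,081 = €594.
Adoption Credit: €299,150 meets or exceeds the €289,700 cutoff, so the credit is €0.
Commuter Credit: €299,150 is at or above €297,000, so the credit is €0.
Retirement Saver's Credit: €299,150 meets or exceeds the €293,100 cutoff, so the credit is €0.
Total: €594 + €0 + €0 + €0 = €594.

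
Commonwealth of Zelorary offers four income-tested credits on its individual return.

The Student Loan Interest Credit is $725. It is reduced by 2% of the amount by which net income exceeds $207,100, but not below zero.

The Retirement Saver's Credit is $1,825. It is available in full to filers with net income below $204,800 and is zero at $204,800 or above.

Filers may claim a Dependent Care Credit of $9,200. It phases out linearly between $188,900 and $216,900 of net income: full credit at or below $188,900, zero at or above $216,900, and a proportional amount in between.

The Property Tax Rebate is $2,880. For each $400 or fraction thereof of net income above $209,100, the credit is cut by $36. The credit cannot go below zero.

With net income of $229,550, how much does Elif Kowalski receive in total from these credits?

$1,284

Student Loan Interest Credit: 2% of the $22,450 excess over $207,100 is $449; credit = $725 − $449 = $276.
Retirement Saver's Credit: $229,550 meets or exceeds the $204,800 cutoff, so the credit is $0.
Dependent Care Credit: $229,550 is at or above $216,900, so the credit is $0.
Property Tax Rebate: income exceeds $209,100 by $20,450, which is 52 full-or-partial $400 increments; reduction = 52 × $36 = $1,872, leaving $1,008.
Total: $276 + $0 + $0 + $1,008 = $1,284.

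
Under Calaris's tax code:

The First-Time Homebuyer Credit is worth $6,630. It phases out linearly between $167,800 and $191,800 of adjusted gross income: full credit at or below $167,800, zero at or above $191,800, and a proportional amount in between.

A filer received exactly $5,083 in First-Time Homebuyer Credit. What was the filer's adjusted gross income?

$5,083 is 5,083/6,630 of the full $6,630, so 1,547/6,630 of the $24,000 range has been used: income = $167,800 + $24,000 × 1,547/6,630 = $173,400.

$173,400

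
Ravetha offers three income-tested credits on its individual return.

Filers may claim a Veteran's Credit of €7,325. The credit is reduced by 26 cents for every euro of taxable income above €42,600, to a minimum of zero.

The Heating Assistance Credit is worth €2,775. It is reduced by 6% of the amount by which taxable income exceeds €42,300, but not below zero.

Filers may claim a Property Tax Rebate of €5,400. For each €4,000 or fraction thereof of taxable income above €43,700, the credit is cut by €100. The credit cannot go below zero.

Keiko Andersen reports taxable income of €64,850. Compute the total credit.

Veteran's Credit: 26% of the €22,250 excess over €42,600 is €5,785; credit = €7,325 − €5,785 = €1,540.
Heating Assistance Credit: 6% of the €22,550 excess over €42,300 is €1,353; credit = €2,775 − €1,353 = €1,422.
Property Tax Rebate: income exceeds €43,700 by €21,150, which is 6 full-or-partial €4,000 increments; reduction = 6 × €100 = €600, leaving €4,800.
Total: €1,540 + €1,422 + €4,800 = €7,762.

€7,762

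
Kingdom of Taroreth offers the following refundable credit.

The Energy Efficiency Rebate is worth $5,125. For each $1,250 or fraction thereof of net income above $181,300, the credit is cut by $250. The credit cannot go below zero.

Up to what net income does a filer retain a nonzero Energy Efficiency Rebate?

After 20 increments the reduction is 20 × $250 = $5,000, leaving $125; one more increment wipes it out. Increment 20 ends at excess 20 × $1,250 = $25,000, so the highest qualifying income is $181,300 + $25,000 = $206,300.

$206,300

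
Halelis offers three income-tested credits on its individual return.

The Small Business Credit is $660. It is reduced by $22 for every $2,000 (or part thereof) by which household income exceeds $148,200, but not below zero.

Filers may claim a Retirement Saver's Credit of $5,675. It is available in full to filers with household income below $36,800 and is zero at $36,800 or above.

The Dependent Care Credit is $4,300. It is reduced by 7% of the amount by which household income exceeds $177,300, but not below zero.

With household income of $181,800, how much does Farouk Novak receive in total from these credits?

$4,271

Small Business Credit: income exceeds $148,200 by $33,600, which is 17 full-or-partial $2,000 increments; reduction = 17 × $22 = $374, leaving $286.
Retirement Saver's Credit: $181,800 meets or exceeds the $36,800 cutoff, so the credit is $0.
Dependent Care Credit: 7% of the $4,500 excess over $177,300 is $315; credit = $4,300 − $315 = $3,985.
Total: $286 + $0 + $3,985 = $4,271.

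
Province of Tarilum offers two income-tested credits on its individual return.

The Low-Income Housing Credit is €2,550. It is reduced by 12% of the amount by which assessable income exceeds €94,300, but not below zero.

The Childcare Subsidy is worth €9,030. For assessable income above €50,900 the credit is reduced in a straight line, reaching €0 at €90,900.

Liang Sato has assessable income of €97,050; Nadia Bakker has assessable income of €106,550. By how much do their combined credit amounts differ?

€1,140

Liang (€97,050): Low-Income Housing Credit: 12% of the €2,750 excess over €94,300 is €330; credit = €2,550 − €330 = €2,220. Childcare Subsidy: €97,050 is at or above €90,900, so the credit is €0. total €2,220 + €0 = €2,220
Nadia (€106,550): Low-Income Housing Credit: 12% of the €12,250 excess over €94,300 is €1,470; credit = €2,550 − €1,470 = €1,080. Childcare Subsidy: €106,550 is at or above €90,900, so the credit is €0. total €1,080 + €0 = €1,080
Difference: |€2,220 − €1,080| = €1,140.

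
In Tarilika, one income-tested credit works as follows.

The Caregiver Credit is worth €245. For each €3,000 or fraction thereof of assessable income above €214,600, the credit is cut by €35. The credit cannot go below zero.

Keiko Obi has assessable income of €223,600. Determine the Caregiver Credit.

Caregiver Credit: income exceeds €214,600 by €9,000, which is 3 full-or-partial €3,000 increments; reduction = 3 × €35 = €105, leaving €140.

€140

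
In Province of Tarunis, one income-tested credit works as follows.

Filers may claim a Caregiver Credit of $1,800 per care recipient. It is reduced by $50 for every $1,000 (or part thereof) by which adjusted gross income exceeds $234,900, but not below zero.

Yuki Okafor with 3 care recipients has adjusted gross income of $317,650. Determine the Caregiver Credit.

$1,250

Caregiver Credit: base = 3 × $1,800 = $5,400. income exceeds $234,900 by $82,750, which is 83 full-or-partial $1,000 increments; reduction = 83 × $50 = $4,150, leaving $1,250.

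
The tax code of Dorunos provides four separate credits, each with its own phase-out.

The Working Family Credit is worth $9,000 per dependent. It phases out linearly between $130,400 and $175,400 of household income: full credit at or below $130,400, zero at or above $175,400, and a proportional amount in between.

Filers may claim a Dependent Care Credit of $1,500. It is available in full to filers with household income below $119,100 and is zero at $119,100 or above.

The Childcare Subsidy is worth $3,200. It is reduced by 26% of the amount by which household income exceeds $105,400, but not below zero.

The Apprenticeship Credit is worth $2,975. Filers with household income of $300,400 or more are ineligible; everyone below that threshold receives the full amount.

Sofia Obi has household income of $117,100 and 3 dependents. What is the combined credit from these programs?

$31,633

Working Family Credit: base = 3 × $9,000 = $27,000. $117,100 is at or below the $130,400 threshold, so the full $27,000 applies.
Dependent Care Credit: $117,100 is below the $119,100 cutoff, so the full $1,500 applies.
Childcare Subsidy: 26% of the $11,700 excess over $105,400 is $3,042; credit = $3,200 − $3,042 = $158.
Apprenticeship Credit: $117,100 is below the $300,400 cutoff, so the full $2,975 applies.
Total: $27,000 + $1,500 + $158 + $2,975 = $31,633.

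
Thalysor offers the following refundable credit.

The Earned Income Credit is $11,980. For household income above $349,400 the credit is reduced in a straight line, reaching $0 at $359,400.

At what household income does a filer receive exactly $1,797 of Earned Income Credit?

$1,797 is 1,797/11,980 of the full $11,980, so 10,183/11,980 of the $10,000 range has been used: income = $349,400 + $10,000 × 10,183/11,980 = $357,900.

$357,900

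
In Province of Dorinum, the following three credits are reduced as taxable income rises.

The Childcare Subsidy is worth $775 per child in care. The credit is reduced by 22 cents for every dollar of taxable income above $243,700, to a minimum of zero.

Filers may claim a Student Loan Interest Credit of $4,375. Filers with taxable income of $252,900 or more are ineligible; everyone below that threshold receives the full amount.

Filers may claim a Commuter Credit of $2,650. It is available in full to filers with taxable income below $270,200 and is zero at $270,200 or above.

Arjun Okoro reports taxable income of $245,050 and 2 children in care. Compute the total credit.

$8,278

Childcare Subsidy: base = 2 × $775 = $1,550. 22% of the $1,350 excess over $243,700 is $297; credit = $1,550 − $297 = $1,253.
Student Loan Interest Credit: $245,050 is below the $252,900 cutoff, so the full $4,375 applies.
Commuter Credit: $245,050 is below the $270,200 cutoff, so the full $2,650 applies.
Total: $1,253 + $4,375 + $2,650 = $8,278.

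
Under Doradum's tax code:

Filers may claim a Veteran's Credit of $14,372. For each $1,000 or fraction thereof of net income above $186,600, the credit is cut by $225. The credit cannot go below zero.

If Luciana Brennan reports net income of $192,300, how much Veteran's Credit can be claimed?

$13,022

Veteran's Credit: income exceeds $186,600 by $5,700, which is 6 full-or-partial $1,000 increments; reduction = 6 × $225 = $1,350, leaving $13,022.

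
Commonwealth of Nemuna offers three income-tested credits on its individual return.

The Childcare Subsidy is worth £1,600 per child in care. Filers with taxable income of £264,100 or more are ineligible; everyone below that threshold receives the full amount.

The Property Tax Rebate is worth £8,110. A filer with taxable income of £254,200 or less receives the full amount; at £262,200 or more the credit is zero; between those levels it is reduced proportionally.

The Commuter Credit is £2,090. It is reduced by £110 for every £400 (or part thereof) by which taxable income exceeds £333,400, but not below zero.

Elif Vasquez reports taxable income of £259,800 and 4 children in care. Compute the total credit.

Childcare Subsidy: base = 4 × £1,600 = £6,400. £259,800 is below the £264,100 cutoff, so the full £6,400 applies.
Property Tax Rebate: £259,800 is £5,600 into a £8,000 phase-out range, leaving 2,400/8,000 of the credit: £8,110 × 2,400/8,000 = £2,433.
Commuter Credit: £259,800 is at or below the £333,400 threshold, so the full £2,090 applies.
Total: £6,400 + £2,433 + £2,090 = £10,923.

£10,923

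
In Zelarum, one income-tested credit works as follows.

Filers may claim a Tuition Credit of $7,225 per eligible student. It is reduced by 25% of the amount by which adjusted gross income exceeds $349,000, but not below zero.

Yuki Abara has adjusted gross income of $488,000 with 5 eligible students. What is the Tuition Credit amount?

Tuition Credit: base = 5 × $7,225 = $36,125. 25% of the $139,000 excess over $349,000 is $34,750; credit = $36,125 − $34,750 = $1,375.

$1,375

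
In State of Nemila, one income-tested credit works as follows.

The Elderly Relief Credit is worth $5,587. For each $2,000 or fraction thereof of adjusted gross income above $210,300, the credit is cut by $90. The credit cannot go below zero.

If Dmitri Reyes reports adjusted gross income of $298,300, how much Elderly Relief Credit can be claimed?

$1,627

Elderly Relief Credit: income exceeds $210,300 by $88,000, which is 44 full-or-partial $2,000 increments; reduction = 44 × $90 = $3,960, leaving $1,627.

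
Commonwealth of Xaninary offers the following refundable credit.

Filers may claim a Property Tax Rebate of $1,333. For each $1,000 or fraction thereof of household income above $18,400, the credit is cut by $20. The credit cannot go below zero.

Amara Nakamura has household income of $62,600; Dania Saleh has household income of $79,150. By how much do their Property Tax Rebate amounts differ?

Amara ($62,600): Property Tax Rebate: income exceeds $18,400 by $44,200, which is 45 full-or-partial $1,000 increments; reduction = 45 × $20 = $900, leaving $433.
Dania ($79,150): Property Tax Rebate: income exceeds $18,400 by $60,750, which is 61 full-or-partial $1,000 increments; reduction = 61 × $20 = $1,220, leaving $113.
Difference: |$433 − $113| = $320.

$320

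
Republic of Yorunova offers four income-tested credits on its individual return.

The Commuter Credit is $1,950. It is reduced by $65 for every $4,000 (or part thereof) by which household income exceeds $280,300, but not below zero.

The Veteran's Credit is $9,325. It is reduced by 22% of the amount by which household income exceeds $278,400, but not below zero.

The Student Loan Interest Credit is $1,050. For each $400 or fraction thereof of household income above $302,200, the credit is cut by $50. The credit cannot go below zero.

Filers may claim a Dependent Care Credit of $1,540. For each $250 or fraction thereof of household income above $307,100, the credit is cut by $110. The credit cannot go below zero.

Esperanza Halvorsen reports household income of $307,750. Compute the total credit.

Commuter Credit: income exceeds $280,300 by $27,450, which is 7 full-or-partial $4,000 increments; reduction = 7 × $65 = $455, leaving $1,495.
Veteran's Credit: 22% of the $29,350 excess over $278,400 is $6,457; credit = $9,325 − $6,457 = $2,868.
Student Loan Interest Credit: income exceeds $302,200 by $5,550, which is 14 full-or-partial $400 increments; reduction = 14 × $50 = $700, leaving $350.
Dependent Care Credit: income exceeds $307,100 by $650, which is 3 full-or-partial $250 increments; reduction = 3 × $110 = $330, leaving $1,210.
Total: $1,495 + $2,868 + $350 + $1,210 = $5,923.

$5,923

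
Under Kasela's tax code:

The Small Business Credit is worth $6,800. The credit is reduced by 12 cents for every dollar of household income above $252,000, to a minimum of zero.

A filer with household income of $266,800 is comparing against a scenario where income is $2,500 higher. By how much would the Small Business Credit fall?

$300

At $266,800 — 12% of the $14,800 excess over $252,000 is $1,776; credit = $6,800 − $1,776 = $5,024.
At $269,300 — 12% of the $17,300 excess over $252,000 is $2,076; credit = $6,800 − $2,076 = $4,724.
Lost: $5,024 − $4,724 = $300.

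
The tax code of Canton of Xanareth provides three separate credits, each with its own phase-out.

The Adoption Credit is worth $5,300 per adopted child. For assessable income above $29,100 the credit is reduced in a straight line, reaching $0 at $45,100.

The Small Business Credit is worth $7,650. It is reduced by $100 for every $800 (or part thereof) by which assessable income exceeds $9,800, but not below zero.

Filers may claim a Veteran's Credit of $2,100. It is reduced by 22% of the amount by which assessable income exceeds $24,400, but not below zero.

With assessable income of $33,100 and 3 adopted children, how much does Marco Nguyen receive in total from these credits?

Adoption Credit: base = 3 × $5,300 = $15,900. $33,100 is $4,000 into a $16,000 phase-out range, leaving 12,000/16,000 of the credit: $15,900 × 12,000/16,000 = $11,925.
Small Business Credit: income exceeds $9,800 by $23,300, which is 30 full-or-partial $800 increments; reduction = 30 × $100 = $3,000, leaving $4,650.
Veteran's Credit: 22% of the $8,700 excess over $24,400 is $1,914; credit = $2,100 − $1,914 = $186.
Total: $11,925 + $4,650 + $186 = $16,761.

$16,761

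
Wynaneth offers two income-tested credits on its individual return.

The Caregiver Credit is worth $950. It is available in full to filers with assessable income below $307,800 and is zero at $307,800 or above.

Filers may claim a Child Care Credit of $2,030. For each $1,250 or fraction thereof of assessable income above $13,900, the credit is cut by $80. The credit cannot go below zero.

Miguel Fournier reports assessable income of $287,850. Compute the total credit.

$950

Caregiver Credit: $287,850 is below the $307,800 cutoff, so the full $950 applies.
Child Care Credit: income exceeds $13,900 by $273,950 → 220 increments × $80 = $17,600 ≥ base, so the credit is $0.
Total: $950 + $0 = $950.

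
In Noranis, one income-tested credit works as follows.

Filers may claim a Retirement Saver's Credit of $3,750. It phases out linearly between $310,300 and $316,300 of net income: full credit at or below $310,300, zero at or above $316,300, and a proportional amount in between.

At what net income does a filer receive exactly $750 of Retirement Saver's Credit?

$750 is 750/3,750 of the full $3,750, so 3,000/3,750 of the $6,000 range has been used: income = $310,300 + $6,000 × 3,000/3,750 = $315,100.

$315,100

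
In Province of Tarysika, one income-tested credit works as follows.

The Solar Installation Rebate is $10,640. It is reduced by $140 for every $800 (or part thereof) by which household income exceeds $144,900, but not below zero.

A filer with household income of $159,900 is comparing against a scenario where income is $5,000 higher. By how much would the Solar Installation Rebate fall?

At $159,900 — income exceeds $144,900 by $15,000, which is 19 full-or-partial $800 increments; reduction = 19 × $140 = $2,660, leaving $7,980.
At $164,900 — income exceeds $144,900 by $20,000, which is 25 full-or-partial $800 increments; reduction = 25 × $140 = $3,500, leaving $7,140.
Lost: $7,980 − $7,140 = $840.

$840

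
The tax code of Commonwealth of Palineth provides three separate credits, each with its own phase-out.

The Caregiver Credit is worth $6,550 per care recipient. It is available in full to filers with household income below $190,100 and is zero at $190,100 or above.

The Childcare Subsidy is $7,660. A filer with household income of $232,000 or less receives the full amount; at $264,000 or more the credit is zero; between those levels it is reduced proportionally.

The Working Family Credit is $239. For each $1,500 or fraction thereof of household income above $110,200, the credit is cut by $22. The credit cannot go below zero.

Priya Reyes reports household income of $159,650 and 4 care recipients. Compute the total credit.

Caregiver Credit: base = 4 × $6,550 = $26,200. $159,650 is below the $190,100 cutoff, so the full $26,200 applies.
Childcare Subsidy: $159,650 is at or below the $232,000 threshold, so the full $7,660 applies.
Working Family Credit: income exceeds $110,200 by $49,450 → 33 increments × $22 = $726 ≥ base, so the credit is $0.
Total: $26,200 + $7,660 + $0 = $33,860.

$33,860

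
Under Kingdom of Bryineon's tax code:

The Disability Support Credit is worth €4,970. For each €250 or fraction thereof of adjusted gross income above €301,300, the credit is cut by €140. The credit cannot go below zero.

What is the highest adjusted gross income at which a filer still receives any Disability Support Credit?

€310,050

After 35 increments the reduction is 35 × €140 = €4,900, leaving €70; one more increment wipes it out. Increment 35 ends at excess 35 × €250 = €8,750, so the highest qualifying income is €301,300 + €8,750 = €310,050.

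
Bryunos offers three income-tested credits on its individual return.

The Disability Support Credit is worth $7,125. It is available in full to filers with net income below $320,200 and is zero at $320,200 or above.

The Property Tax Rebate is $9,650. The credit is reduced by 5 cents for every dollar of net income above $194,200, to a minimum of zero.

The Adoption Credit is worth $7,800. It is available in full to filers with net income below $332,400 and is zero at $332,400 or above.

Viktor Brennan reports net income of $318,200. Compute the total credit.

Disability Support Credit: $318,200 is below the $320,200 cutoff, so the full $7,125 applies.
Property Tax Rebate: 5% of the $124,000 excess over $194,200 is $6,200; credit = $9,650 − $6,200 = $3,450.
Adoption Credit: $318,200 is below the $332,400 cutoff, so the full $7,800 applies.
Total: $7,125 + $3,450 + $7,800 = $18,375.

$18,375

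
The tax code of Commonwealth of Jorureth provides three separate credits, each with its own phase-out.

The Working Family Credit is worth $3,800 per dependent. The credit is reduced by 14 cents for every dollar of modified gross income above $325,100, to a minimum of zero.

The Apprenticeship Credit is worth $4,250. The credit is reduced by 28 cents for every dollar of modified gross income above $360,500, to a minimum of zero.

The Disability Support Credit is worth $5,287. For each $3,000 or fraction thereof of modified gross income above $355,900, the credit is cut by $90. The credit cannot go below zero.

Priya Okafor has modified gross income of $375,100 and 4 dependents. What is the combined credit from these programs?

Working Family Credit: base = 4 × $3,800 = $15,200. 14% of the $50,000 excess over $325,100 is $7,000; credit = $15,200 − $7,000 = $8,200.
Apprenticeship Credit: 28% of the $14,600 excess over $360,500 is $4,088; credit = $4,250 − $4,088 = $162.
Disability Support Credit: income exceeds $355,900 by $19,200, which is 7 full-or-partial $3,000 increments; reduction = 7 × $90 = $630, leaving $4,657.
Total: $8,200 + $162 + $4,657 = $13,019.

$13,019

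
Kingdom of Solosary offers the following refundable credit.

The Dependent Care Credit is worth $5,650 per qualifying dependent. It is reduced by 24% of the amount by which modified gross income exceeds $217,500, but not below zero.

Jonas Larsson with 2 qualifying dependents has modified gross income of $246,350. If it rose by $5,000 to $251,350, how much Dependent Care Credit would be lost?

At $246,350 — base = 2 × $5,650 = $11,300. 24% of the $28,850 excess over $217,500 is $6,924; credit = $11,300 − $6,924 = $4,376.
At $251,350 — base = 2 × $5,650 = $11,300. 24% of the $33,850 excess over $217,500 is $8,124; credit = $11,300 − $8,124 = $3,176.
Lost: $4,376 − $3,176 = $1,200.

$1,200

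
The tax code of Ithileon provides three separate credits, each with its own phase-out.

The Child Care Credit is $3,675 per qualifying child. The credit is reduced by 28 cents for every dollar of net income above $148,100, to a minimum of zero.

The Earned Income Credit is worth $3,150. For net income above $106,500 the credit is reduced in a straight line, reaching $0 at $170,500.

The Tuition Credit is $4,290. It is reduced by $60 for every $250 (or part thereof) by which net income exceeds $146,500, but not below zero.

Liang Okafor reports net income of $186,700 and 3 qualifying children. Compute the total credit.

Child Care Credit: base = 3 × $3,675 = $11,025. 28% of the $38,600 excess over $148,100 is $10,808; credit = $11,025 − $10,808 = $217.
Earned Income Credit: $186,700 is at or above $170,500, so the credit is $0.
Tuition Credit: income exceeds $146,500 by $40,200 → 161 increments × $60 = $9,660 ≥ base, so the credit is $0.
Total: $217 + $0 + $0 = $217.

$217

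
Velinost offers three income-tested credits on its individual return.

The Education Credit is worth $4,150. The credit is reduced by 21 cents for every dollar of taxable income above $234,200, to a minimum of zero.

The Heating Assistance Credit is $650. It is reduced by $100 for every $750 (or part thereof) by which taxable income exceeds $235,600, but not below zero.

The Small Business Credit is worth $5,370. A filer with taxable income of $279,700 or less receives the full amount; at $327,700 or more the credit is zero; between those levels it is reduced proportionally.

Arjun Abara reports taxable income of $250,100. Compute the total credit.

$6,181

Education Credit: 21% of the $15,900 excess over $234,200 is $3,339; credit = $4,150 − $3,339 = $811.
Heating Assistance Credit: income exceeds $235,600 by $14,500 → 20 increments × $100 = $2,000 ≥ base, so the credit is $0.
Small Business Credit: $250,100 is at or below the $279,700 threshold, so the full $5,370 applies.
Total: $811 + $0 + $5,370 = $6,181.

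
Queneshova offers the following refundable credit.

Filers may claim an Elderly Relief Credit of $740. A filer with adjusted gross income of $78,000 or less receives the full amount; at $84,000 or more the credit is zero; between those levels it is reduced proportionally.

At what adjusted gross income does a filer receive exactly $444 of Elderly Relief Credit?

$80,400

$444 is 444/740 of the full $740, so 296/740 of the $6,000 range has been used: income = $78,000 + $6,000 × 296/740 = $80,400.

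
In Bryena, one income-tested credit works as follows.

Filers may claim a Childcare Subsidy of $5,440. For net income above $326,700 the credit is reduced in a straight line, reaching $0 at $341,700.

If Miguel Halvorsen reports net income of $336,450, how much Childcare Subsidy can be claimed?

$1,904

Childcare Subsidy: $336,450 is $9,750 into a $15,000 phase-out range, leaving 5,250/15,000 of the credit: $5,440 × 5,250/15,000 = $1,904.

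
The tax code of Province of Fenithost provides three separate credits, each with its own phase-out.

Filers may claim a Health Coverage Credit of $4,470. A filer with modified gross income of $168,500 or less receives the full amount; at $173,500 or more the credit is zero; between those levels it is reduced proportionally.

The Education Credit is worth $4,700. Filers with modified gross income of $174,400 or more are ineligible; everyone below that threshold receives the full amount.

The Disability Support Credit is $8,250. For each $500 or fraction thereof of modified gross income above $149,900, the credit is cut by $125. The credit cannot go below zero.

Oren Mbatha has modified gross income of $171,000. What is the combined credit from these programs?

$9,810

Health Coverage Credit: $171,000 is $2,500 into a $5,000 phase-out range, leaving 2,500/5,000 of the credit: $4,470 × 2,500/5,000 = $2,235.
Education Credit: $171,000 is below the $174,400 cutoff, so the full $4,700 applies.
Disability Support Credit: income exceeds $149,900 by $21,100, which is 43 full-or-partial $500 increments; reduction = 43 × $125 = $5,375, leaving $2,875.
Total: $2,235 + $4,700 + $2,875 = $9,810.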